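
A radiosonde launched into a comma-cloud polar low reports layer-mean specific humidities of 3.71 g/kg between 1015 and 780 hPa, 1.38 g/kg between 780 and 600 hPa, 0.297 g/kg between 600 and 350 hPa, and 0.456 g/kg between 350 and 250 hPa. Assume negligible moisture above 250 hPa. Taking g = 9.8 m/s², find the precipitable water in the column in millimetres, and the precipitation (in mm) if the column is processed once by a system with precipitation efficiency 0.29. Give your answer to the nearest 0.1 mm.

PW ≈ 12.7 mm; precipitation ≈ 3.7 mm

Precipitable water is the column-integrated vapour mass per unit area: PW = (1/g) Σ q̄ Δp, with q in kg/kg and Δp in Pa (1 kg/m² of water = 1 mm).
Layer 1015–780 hPa: Δp = 235 hPa = 23500 Pa, q̄ = 0.00371 kg/kg → 0.00371 × 23500 / 9.8 = 8.90 mm
Layer 780–600 hPa: Δp = 180 hPa = 18000 Pa, q̄ = 0.00138 kg/kg → 0.00138 × 18000 / 9.8 = 2.53 mm
Layer 600–350 hPa: Δp = 250 hPa = 25000 Pa, q̄ = 0.000297 kg/kg → 0.000297 × 25000 / 9.8 = 0.76 mm
Layer 350–250 hPa: Δp = 100 hPa = 10000 Pa, q̄ = 0.000456 kg/kg → 0.000456 × 10000 / 9.8 = 0.47 mm
PW = 8.90 + 2.53 + 0.76 + 0.47 = 12.66 ≈ 12.7 mm.
Precipitation = ε × PW = 0.29 × 12.7 = 3.7 mm.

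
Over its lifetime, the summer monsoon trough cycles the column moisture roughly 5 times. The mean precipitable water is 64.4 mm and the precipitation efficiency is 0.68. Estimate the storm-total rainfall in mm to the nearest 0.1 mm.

Each cycle deposits ε × PW = 0.68 × 64.4 = 43.792 mm.
Over 5 cycles: 5 × 43.792 = 219.0 mm.

rainfall ≈ 219.0 mm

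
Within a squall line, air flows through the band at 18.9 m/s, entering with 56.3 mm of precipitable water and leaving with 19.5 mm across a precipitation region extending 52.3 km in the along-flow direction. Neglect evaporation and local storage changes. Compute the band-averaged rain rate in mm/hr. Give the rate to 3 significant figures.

R ≈ 47.9 mm/hr

Column moisture flux per unit crosswind length is F = V × PW.
Inflow: F_in = 18.9 × 56.3 = 1064.07 mm·m/s
Outflow: F_out = 18.9 × 19.5 = 368.55 mm·m/s
Steady-state rate R = (F_in − F_out)/L = (1064.07 − 368.55) / 52300 m = 1.330e-02 mm/s.
R = 1.330e-02 × 3600 = 47.9 mm/hr.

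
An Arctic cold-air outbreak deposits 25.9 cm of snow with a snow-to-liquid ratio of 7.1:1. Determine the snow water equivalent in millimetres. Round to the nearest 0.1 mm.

SWE = snow depth / ratio = 25.9 cm / 7.1 = 3.648 cm = 36.5 mm.

SWE ≈ 36.5 mm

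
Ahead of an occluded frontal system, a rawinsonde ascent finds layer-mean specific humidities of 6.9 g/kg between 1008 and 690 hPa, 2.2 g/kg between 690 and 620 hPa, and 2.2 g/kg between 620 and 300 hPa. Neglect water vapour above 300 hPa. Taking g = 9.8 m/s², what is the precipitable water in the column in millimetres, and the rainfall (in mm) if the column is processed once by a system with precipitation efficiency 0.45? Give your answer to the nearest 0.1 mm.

PW ≈ 31.1 mm; rainfall ≈ 14.0 mm

Precipitable water is the column-integrated vapour mass per unit area: PW = (1/g) Σ q̄ Δp, with q in kg/kg and Δp in Pa (1 kg/m² of water = 1 mm).
Layer 1008–690 hPa: Δp = 318 hPa = 31800 Pa, q̄ = 0.0069 kg/kg → 0.0069 × 31800 / 9.8 = 22.39 mm
Layer 690–620 hPa: Δp = 70 hPa = 7000 Pa, q̄ = 0.0022 kg/kg → 0.0022 × 7000 / 9.8 = 1.57 mm
Layer 620–300 hPa: Δp = 320 hPa = 32000 Pa, q̄ = 0.0022 kg/kg → 0.0022 × 32000 / 9.8 = 7.18 mm
PW = 22.39 + 1.57 + 7.18 = 31.14 ≈ 31.1 mm.
Rainfall = ε × PW = 0.45 × 31.1 = 14.0 mm.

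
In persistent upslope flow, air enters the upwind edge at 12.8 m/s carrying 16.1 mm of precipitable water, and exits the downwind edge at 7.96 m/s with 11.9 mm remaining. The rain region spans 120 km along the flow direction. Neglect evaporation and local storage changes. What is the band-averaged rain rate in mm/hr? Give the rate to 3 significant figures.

Column moisture flux per unit crosswind length is F = V × PW.
Inflow: F_in = 12.8 × 16.1 = 206.08 mm·m/s
Outflow: F_out = 7.96 × 11.9 = 94.724 mm·m/s
Steady-state rate R = (F_in − F_out)/L = (206.08 − 94.724) / 120000 m = 9.280e-04 mm/s.
R = 9.280e-04 × 3600 = 3.34 mm/hr.

R ≈ 3.34 mm/hr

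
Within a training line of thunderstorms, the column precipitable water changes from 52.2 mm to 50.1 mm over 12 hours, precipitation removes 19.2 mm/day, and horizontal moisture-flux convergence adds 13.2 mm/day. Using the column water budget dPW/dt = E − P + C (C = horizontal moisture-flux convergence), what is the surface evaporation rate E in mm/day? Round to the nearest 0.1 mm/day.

E ≈ 1.8 mm/day

dPW/dt = (50.1 − 52.2) mm / (12/24 day) = -4.200 mm/day.
E = dPW/dt + P − C = (-4.200) + 19.2 − (13.2) = 1.8 mm/day.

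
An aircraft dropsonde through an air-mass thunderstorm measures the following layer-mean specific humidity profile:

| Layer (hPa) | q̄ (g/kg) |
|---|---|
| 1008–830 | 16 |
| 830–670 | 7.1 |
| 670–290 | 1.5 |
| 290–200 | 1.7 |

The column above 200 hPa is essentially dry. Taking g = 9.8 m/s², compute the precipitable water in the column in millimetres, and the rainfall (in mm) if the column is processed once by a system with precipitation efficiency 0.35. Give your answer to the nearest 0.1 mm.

PW ≈ 48.0 mm; rainfall ≈ 16.8 mm

Precipitable water is the column-integrated vapour mass per unit area: PW = (1/g) Σ q̄ Δp, with q in kg/kg and Δp in Pa (1 kg/m² of water = 1 mm).
Layer 1008–830 hPa: Δp = 178 hPa = 17800 Pa, q̄ = 0.016 kg/kg → 0.016 × 17800 / 9.8 = 29.06 mm
Layer 830–670 hPa: Δp = 160 hPa = 16000 Pa, q̄ = 0.0071 kg/kg → 0.0071 × 16000 / 9.8 = 11.59 mm
Layer 670–290 hPa: Δp = 380 hPa = 38000 Pa, q̄ = 0.0015 kg/kg → 0.0015 × 38000 / 9.8 = 5.82 mm
Layer 290–200 hPa: Δp = 90 hPa = 9000 Pa, q̄ = 0.0017 kg/kg → 0.0017 × 9000 / 9.8 = 1.56 mm
PW = 29.06 + 11.59 + 5.82 + 1.56 = 48.03 ≈ 48.0 mm.
Rainfall = ε × PW = 0.35 × 48.0 = 16.8 mm.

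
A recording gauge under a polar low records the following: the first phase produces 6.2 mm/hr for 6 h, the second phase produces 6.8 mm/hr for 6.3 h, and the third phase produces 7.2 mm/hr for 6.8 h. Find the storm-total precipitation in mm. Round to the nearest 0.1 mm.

total ≈ 129.0 mm

Total = Σ Rᵢ Δtᵢ = 6.2 × 6 + 6.8 × 6.3 + 7.2 × 6.8
      = 37.2 + 42.84 + 48.96 = 129.0 mm.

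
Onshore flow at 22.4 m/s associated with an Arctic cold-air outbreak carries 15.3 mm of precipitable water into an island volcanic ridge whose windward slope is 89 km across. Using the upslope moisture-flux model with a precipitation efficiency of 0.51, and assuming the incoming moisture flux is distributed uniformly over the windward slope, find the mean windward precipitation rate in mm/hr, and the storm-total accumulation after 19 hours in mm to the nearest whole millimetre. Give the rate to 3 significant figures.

Incoming column moisture flux per unit ridge length: F = V × PW = 22.4 × 15.3 = 342.72 mm·m/s.
Spread over the 89 km slope with efficiency ε = 0.51: R = ε·F/W = 0.51 × 342.72 / 89000 m = 1.964e-03 mm/s.
R = 1.964e-03 × 3600 = 7.07 mm/hr.
Over 19 h: total = 7.07 × 19 = 134.33 ≈ 134 mm.

R ≈ 7.07 mm/hr; total ≈ 134 mm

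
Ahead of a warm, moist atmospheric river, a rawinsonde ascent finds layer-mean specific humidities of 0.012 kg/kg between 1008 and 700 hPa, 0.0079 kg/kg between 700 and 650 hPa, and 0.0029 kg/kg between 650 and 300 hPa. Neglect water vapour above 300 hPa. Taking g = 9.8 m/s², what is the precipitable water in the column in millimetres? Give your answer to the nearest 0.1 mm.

Precipitable water is the column-integrated vapour mass per unit area: PW = (1/g) Σ q̄ Δp, with q in kg/kg and Δp in Pa (1 kg/m² of water = 1 mm).
Layer 1008–700 hPa: Δp = 308 hPa = 30800 Pa, q̄ = 0.012 kg/kg → 0.012 × 30800 / 9.8 = 37.71 mm
Layer 700–650 hPa: Δp = 50 hPa = 5000 Pa, q̄ = 0.0079 kg/kg → 0.0079 × 5000 / 9.8 = 4.03 mm
Layer 650–300 hPa: Δp = 350 hPa = 35000 Pa, q̄ = 0.0029 kg/kg → 0.0029 × 35000 / 9.8 = 10.36 mm
PW = 37.71 + 4.03 + 10.36 = 52.10 ≈ 52.1 mm.

PW ≈ 52.1 mm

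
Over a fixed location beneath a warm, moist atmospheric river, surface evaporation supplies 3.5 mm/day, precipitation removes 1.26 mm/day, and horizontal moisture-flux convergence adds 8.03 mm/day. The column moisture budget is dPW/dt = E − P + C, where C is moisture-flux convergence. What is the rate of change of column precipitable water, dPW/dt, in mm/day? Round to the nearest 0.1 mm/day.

dPW/dt ≈ 10.3 mm/day

dPW/dt = E − P + C = 3.5 − 1.26 + (8.03) = 10.3 mm/day.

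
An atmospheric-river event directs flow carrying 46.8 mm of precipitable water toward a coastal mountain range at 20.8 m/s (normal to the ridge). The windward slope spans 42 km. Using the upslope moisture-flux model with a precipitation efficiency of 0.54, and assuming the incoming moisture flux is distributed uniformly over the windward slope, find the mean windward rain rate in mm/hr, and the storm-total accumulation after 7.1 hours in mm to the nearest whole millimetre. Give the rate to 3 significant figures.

R ≈ 45.1 mm/hr; total ≈ 320 mm

Incoming column moisture flux per unit ridge length: F = V × PW = 20.8 × 46.8 = 973.44 mm·m/s.
Spread over the 42 km slope with efficiency ε = 0.54: R = ε·F/W = 0.54 × 973.44 / 42000 m = 1.252e-02 mm/s.
R = 1.252e-02 × 3600 = 45.1 mm/hr.
Over 7.1 h: total = 45.1 × 7.1 = 320.21 ≈ 320 mm.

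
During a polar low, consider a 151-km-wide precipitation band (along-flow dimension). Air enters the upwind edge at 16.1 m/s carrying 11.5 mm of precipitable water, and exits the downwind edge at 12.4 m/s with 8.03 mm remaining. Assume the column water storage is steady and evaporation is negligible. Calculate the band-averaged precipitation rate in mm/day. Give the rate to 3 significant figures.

R ≈ 49.0 mm/day

Column moisture flux per unit crosswind length is F = V × PW.
Inflow: F_in = 16.1 × 11.5 = 185.15 mm·m/s
Outflow: F_out = 12.4 × 8.03 = 99.572 mm·m/s
Steady-state rate R = (F_in − F_out)/L = (185.15 − 99.572) / 151000 m = 5.667e-04 mm/s.
R = 5.667e-04 × 3600 × 24 = 49.0 mm/day.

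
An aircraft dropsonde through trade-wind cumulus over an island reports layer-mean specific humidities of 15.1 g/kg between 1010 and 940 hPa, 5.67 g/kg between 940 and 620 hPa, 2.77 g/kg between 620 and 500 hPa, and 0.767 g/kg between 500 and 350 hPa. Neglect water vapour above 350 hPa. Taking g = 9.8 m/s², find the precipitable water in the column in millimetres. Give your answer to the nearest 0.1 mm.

PW ≈ 33.9 mm

Precipitable water is the column-integrated vapour mass per unit area: PW = (1/g) Σ q̄ Δp, with q in kg/kg and Δp in Pa (1 kg/m² of water = 1 mm).
Layer 1010–940 hPa: Δp = 70 hPa = 7000 Pa, q̄ = 0.0151 kg/kg → 0.0151 × 7000 / 9.8 = 10.79 mm
Layer 940–620 hPa: Δp = 320 hPa = 32000 Pa, q̄ = 0.00567 kg/kg → 0.00567 × 32000 / 9.8 = 18.51 mm
Layer 620–500 hPa: Δp = 120 hPa = 12000 Pa, q̄ = 0.00277 kg/kg → 0.00277 × 12000 / 9.8 = 3.39 mm
Layer 500–350 hPa: Δp = 150 hPa = 15000 Pa, q̄ = 0.000767 kg/kg → 0.000767 × 15000 / 9.8 = 1.17 mm
PW = 10.79 + 18.51 + 3.39 + 1.17 = 33.86 ≈ 33.9 mm.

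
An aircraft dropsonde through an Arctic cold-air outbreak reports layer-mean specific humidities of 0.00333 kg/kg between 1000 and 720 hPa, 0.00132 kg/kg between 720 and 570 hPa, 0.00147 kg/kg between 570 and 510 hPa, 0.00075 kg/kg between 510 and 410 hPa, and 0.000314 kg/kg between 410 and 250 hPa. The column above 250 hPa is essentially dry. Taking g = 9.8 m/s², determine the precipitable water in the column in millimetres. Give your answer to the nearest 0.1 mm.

Precipitable water is the column-integrated vapour mass per unit area: PW = (1/g) Σ q̄ Δp, with q in kg/kg and Δp in Pa (1 kg/m² of water = 1 mm).
Layer 1000–720 hPa: Δp = 280 hPa = 28000 Pa, q̄ = 0.00333 kg/kg → 0.00333 × 28000 / 9.8 = 9.51 mm
Layer 720–570 hPa: Δp = 150 hPa = 15000 Pa, q̄ = 0.00132 kg/kg → 0.00132 × 15000 / 9.8 = 2.02 mm
Layer 570–510 hPa: Δp = 60 hPa = 6000 Pa, q̄ = 0.00147 kg/kg → 0.00147 × 6000 / 9.8 = 0.90 mm
Layer 510–410 hPa: Δp = 100 hPa = 10000 Pa, q̄ = 0.00075 kg/kg → 0.00075 × 10000 / 9.8 = 0.77 mm
Layer 410–250 hPa: Δp = 160 hPa = 16000 Pa, q̄ = 0.000314 kg/kg → 0.000314 × 16000 / 9.8 = 0.51 mm
PW = 9.51 + 2.02 + 0.90 + 0.77 + 0.51 = 13.71 ≈ 13.7 mm.

PW ≈ 13.7 mm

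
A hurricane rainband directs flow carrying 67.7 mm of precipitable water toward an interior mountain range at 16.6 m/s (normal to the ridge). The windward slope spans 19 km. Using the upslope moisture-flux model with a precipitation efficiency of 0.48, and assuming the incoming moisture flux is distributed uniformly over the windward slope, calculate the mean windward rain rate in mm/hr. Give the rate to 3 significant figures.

R ≈ 102 mm/hr

Incoming column moisture flux per unit ridge length: F = V × PW = 16.6 × 67.7 = 1123.82 mm·m/s.
Spread over the 19 km slope with efficiency ε = 0.48: R = ε·F/W = 0.48 × 1123.82 / 19000 m = 2.839e-02 mm/s.
R = 2.839e-02 × 3600 = 102 mm/hr.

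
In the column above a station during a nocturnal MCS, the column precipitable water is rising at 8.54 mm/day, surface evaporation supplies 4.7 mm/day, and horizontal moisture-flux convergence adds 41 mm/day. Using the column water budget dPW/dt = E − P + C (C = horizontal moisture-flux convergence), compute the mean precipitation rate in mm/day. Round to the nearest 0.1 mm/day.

dPW/dt = +8.54 mm/day.
P = E + C − dPW/dt = 4.7 + (41) − (+8.54) = 37.2 mm/day.

P ≈ 37.2 mm/day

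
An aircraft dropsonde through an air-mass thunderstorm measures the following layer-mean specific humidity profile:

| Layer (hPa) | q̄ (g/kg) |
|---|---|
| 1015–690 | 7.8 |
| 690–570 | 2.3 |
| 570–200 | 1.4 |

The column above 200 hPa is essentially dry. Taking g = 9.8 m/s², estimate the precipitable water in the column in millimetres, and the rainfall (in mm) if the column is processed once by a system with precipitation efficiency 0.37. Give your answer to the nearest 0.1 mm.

PW ≈ 34.0 mm; rainfall ≈ 12.6 mm

Precipitable water is the column-integrated vapour mass per unit area: PW = (1/g) Σ q̄ Δp, with q in kg/kg and Δp in Pa (1 kg/m² of water = 1 mm).
Layer 1015–690 hPa: Δp = 325 hPa = 32500 Pa, q̄ = 0.0078 kg/kg → 0.0078 × 32500 / 9.8 = 25.87 mm
Layer 690–570 hPa: Δp = 120 hPa = 12000 Pa, q̄ = 0.0023 kg/kg → 0.0023 × 12000 / 9.8 = 2.82 mm
Layer 570–200 hPa: Δp = 370 hPa = 37000 Pa, q̄ = 0.0014 kg/kg → 0.0014 × 37000 / 9.8 = 5.29 mm
PW = 25.87 + 2.82 + 5.29 = 33.98 ≈ 34.0 mm.
Rainfall = ε × PW = 0.37 × 34.0 = 12.6 mm.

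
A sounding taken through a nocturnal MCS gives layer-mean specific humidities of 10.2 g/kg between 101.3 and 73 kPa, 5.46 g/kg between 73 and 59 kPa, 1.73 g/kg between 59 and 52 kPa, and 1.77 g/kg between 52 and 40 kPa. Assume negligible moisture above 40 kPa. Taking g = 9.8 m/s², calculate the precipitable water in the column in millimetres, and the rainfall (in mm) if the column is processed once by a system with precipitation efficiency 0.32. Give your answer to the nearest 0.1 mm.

PW ≈ 40.7 mm; rainfall ≈ 13.0 mm

Precipitable water is the column-integrated vapour mass per unit area: PW = (1/g) Σ q̄ Δp, with q in kg/kg and Δp in Pa (1 kg/m² of water = 1 mm).
Layer 101.3–73 kPa: Δp = 283 hPa = 28300 Pa, q̄ = 0.0102 kg/kg → 0.0102 × 28300 / 9.8 = 29.46 mm
Layer 73–59 kPa: Δp = 140 hPa = 14000 Pa, q̄ = 0.00546 kg/kg → 0.00546 × 14000 / 9.8 = 7.80 mm
Layer 59–52 kPa: Δp = 70 hPa = 7000 Pa, q̄ = 0.00173 kg/kg → 0.00173 × 7000 / 9.8 = 1.24 mm
Layer 52–40 kPa: Δp = 120 hPa = 12000 Pa, q̄ = 0.00177 kg/kg → 0.00177 × 12000 / 9.8 = 2.17 mm
PW = 29.46 + 7.80 + 1.24 + 2.17 = 40.67 ≈ 40.7 mm.
Rainfall = ε × PW = 0.32 × 40.7 = 13.0 mm.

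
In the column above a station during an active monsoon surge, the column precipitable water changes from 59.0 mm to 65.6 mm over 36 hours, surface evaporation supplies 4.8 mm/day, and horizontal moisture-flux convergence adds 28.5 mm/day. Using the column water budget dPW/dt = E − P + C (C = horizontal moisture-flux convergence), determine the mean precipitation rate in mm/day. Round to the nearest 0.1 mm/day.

dPW/dt = (65.6 − 59.0) mm / (36/24 day) = +4.400 mm/day.
P = E + C − dPW/dt = 4.8 + (28.5) − (+4.400) = 28.9 mm/day.

P ≈ 28.9 mm/day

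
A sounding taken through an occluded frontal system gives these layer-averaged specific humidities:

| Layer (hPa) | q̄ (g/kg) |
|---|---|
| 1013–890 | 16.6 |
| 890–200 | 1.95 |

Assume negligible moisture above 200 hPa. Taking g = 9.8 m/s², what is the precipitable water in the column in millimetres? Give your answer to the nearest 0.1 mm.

PW ≈ 34.6 mm

Precipitable water is the column-integrated vapour mass per unit area: PW = (1/g) Σ q̄ Δp, with q in kg/kg and Δp in Pa (1 kg/m² of water = 1 mm).
Layer 1013–890 hPa: Δp = 123 hPa = 12300 Pa, q̄ = 0.0166 kg/kg → 0.0166 × 12300 / 9.8 = 20.83 mm
Layer 890–200 hPa: Δp = 690 hPa = 69000 Pa, q̄ = 0.00195 kg/kg → 0.00195 × 69000 / 9.8 = 13.73 mm
PW = 20.83 + 13.73 = 34.56 ≈ 34.6 mm.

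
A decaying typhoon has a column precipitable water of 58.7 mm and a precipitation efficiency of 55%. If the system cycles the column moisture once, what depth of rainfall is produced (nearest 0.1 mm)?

rainfall ≈ 32.3 mm

Rainfall = ε × PW = 0.55 × 58.7 = 32.3 mm.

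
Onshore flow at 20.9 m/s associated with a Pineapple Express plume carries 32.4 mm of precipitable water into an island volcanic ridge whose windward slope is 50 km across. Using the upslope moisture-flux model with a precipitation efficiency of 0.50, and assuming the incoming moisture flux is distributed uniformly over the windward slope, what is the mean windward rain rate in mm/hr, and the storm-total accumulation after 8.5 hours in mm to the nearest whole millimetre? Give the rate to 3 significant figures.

R ≈ 24.4 mm/hr; total ≈ 207 mm

Incoming column moisture flux per unit ridge length: F = V × PW = 20.9 × 32.4 = 677.16 mm·m/s.
Spread over the 50 km slope with efficiency ε = 0.50: R = ε·F/W = 0.50 × 677.16 / 50000 m = 6.772e-03 mm/s.
R = 6.772e-03 × 3600 = 24.4 mm/hr.
Over 8.5 h: total = 24.4 × 8.5 = 207.4 ≈ 207 mm.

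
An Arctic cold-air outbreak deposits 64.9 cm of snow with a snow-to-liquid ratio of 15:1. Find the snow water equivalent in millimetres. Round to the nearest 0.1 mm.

SWE ≈ 43.3 mm

SWE = snow depth / ratio = 64.9 cm / 15 = 4.327 cm = 43.3 mm.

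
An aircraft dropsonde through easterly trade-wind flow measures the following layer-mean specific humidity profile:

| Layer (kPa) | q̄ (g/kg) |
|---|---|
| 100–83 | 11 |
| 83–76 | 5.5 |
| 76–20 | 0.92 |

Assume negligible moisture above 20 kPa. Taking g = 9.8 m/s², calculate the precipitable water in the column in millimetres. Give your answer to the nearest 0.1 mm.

Precipitable water is the column-integrated vapour mass per unit area: PW = (1/g) Σ q̄ Δp, with q in kg/kg and Δp in Pa (1 kg/m² of water = 1 mm).
Layer 100–83 kPa: Δp = 170 hPa = 17000 Pa, q̄ = 0.011 kg/kg → 0.011 × 17000 / 9.8 = 19.08 mm
Layer 83–76 kPa: Δp = 70 hPa = 7000 Pa, q̄ = 0.0055 kg/kg → 0.0055 × 7000 / 9.8 = 3.93 mm
Layer 76–20 kPa: Δp = 560 hPa = 56000 Pa, q̄ = 0.00092 kg/kg → 0.00092 × 56000 / 9.8 = 5.26 mm
PW = 19.08 + 3.93 + 5.26 = 28.27 ≈ 28.3 mm.

PW ≈ 28.3 mm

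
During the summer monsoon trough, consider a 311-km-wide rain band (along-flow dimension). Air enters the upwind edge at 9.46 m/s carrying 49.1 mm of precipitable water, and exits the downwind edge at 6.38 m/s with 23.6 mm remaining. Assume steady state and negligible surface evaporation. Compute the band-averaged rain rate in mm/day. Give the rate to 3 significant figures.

R ≈ 87.2 mm/day

Column moisture flux per unit crosswind length is F = V × PW.
Inflow: F_in = 9.46 × 49.1 = 464.486 mm·m/s
Outflow: F_out = 6.38 × 23.6 = 150.568 mm·m/s
Steady-state rate R = (F_in − F_out)/L = (464.486 − 150.568) / 311000 m = 1.009e-03 mm/s.
R = 1.009e-03 × 3600 × 24 = 87.2 mm/day.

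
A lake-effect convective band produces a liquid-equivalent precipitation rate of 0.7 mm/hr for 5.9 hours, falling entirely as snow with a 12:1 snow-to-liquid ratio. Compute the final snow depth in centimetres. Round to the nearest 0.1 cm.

snow depth ≈ 5.0 cm

Liquid-equivalent depth = 0.7 × 5.9 = 4.13 mm.
Snow depth = 4.13 mm × 12 = 49.56 mm = 5.0 cm.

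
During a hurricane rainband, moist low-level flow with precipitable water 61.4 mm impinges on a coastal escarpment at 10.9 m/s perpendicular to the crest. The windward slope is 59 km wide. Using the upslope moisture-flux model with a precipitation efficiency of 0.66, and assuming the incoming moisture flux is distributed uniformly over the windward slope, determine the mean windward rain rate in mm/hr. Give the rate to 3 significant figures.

Incoming column moisture flux per unit ridge length: F = V × PW = 10.9 × 61.4 = 669.26 mm·m/s.
Spread over the 59 km slope with efficiency ε = 0.66: R = ε·F/W = 0.66 × 669.26 / 59000 m = 7.487e-03 mm/s.
R = 7.487e-03 × 3600 = 27.0 mm/hr.

R ≈ 27.0 mm/hr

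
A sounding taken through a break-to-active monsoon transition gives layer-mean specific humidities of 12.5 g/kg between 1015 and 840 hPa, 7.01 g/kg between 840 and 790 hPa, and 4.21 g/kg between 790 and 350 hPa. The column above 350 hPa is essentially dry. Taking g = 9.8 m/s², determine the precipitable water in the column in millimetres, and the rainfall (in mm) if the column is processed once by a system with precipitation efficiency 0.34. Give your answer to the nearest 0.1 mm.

PW ≈ 44.8 mm; rainfall ≈ 15.2 mm

Precipitable water is the column-integrated vapour mass per unit area: PW = (1/g) Σ q̄ Δp, with q in kg/kg and Δp in Pa (1 kg/m² of water = 1 mm).
Layer 1015–840 hPa: Δp = 175 hPa = 17500 Pa, q̄ = 0.0125 kg/kg → 0.0125 × 17500 / 9.8 = 22.32 mm
Layer 840–790 hPa: Δp = 50 hPa = 5000 Pa, q̄ = 0.00701 kg/kg → 0.00701 × 5000 / 9.8 = 3.58 mm
Layer 790–350 hPa: Δp = 440 hPa = 44000 Pa, q̄ = 0.00421 kg/kg → 0.00421 × 44000 / 9.8 = 18.90 mm
PW = 22.32 + 3.58 + 18.90 = 44.80 ≈ 44.8 mm.
Rainfall = ε × PW = 0.34 × 44.8 = 15.2 mm.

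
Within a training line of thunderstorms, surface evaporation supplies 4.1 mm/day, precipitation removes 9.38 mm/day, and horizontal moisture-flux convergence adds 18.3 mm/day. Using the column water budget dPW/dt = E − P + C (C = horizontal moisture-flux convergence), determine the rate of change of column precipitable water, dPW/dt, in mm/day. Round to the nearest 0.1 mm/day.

dPW/dt = E − P + C = 4.1 − 9.38 + (18.3) = 13.0 mm/day.

dPW/dt ≈ 13.0 mm/day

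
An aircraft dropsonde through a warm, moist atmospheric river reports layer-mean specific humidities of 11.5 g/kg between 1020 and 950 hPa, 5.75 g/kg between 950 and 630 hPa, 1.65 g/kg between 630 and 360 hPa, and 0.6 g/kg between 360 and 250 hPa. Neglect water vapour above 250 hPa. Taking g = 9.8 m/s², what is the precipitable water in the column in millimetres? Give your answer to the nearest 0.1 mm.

Precipitable water is the column-integrated vapour mass per unit area: PW = (1/g) Σ q̄ Δp, with q in kg/kg and Δp in Pa (1 kg/m² of water = 1 mm).
Layer 1020–950 hPa: Δp = 70 hPa = 7000 Pa, q̄ = 0.0115 kg/kg → 0.0115 × 7000 / 9.8 = 8.21 mm
Layer 950–630 hPa: Δp = 320 hPa = 32000 Pa, q̄ = 0.00575 kg/kg → 0.00575 × 32000 / 9.8 = 18.78 mm
Layer 630–360 hPa: Δp = 270 hPa = 27000 Pa, q̄ = 0.00165 kg/kg → 0.00165 × 27000 / 9.8 = 4.55 mm
Layer 360–250 hPa: Δp = 110 hPa = 11000 Pa, q̄ = 0.0006 kg/kg → 0.0006 × 11000 / 9.8 = 0.67 mm
PW = 8.21 + 18.78 + 4.55 + 0.67 = 32.21 ≈ 32.2 mm.

PW ≈ 32.2 mm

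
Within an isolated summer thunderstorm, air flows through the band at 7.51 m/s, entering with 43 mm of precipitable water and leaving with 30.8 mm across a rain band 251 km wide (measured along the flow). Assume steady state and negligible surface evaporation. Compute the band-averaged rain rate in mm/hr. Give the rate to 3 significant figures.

Column moisture flux per unit crosswind length is F = V × PW.
Inflow: F_in = 7.51 × 43 = 322.93 mm·m/s
Outflow: F_out = 7.51 × 30.8 = 231.308 mm·m/s
Steady-state rate R = (F_in − F_out)/L = (322.93 − 231.308) / 251000 m = 3.650e-04 mm/s.
R = 3.650e-04 × 3600 = 1.31 mm/hr.

R ≈ 1.31 mm/hr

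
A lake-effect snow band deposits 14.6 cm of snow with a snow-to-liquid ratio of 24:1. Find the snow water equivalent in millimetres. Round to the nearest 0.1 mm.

SWE = snow depth / ratio = 14.6 cm / 24 = 0.608 cm = 6.1 mm.

SWE ≈ 6.1 mm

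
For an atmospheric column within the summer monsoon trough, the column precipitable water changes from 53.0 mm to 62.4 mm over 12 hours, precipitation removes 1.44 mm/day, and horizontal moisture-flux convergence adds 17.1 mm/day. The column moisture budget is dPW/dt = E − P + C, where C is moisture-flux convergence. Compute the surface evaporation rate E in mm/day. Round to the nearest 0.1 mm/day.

dPW/dt = (62.4 − 53.0) mm / (12/24 day) = +18.800 mm/day.
E = dPW/dt + P − C = (+18.800) + 1.44 − (17.1) = 3.1 mm/day.

E ≈ 3.1 mm/day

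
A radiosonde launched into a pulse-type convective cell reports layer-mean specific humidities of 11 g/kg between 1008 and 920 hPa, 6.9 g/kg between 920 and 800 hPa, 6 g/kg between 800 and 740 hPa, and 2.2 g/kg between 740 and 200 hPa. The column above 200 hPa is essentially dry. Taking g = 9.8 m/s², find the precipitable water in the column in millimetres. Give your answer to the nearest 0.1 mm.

Precipitable water is the column-integrated vapour mass per unit area: PW = (1/g) Σ q̄ Δp, with q in kg/kg and Δp in Pa (1 kg/m² of water = 1 mm).
Layer 1008–920 hPa: Δp = 88 hPa = 8800 Pa, q̄ = 0.011 kg/kg → 0.011 × 8800 / 9.8 = 9.88 mm
Layer 920–800 hPa: Δp = 120 hPa = 12000 Pa, q̄ = 0.0069 kg/kg → 0.0069 × 12000 / 9.8 = 8.45 mm
Layer 800–740 hPa: Δp = 60 hPa = 6000 Pa, q̄ = 0.006 kg/kg → 0.006 × 6000 / 9.8 = 3.67 mm
Layer 740–200 hPa: Δp = 540 hPa = 54000 Pa, q̄ = 0.0022 kg/kg → 0.0022 × 54000 / 9.8 = 12.12 mm
PW = 9.88 + 8.45 + 3.67 + 12.12 = 34.12 ≈ 34.1 mm.

PW ≈ 34.1 mm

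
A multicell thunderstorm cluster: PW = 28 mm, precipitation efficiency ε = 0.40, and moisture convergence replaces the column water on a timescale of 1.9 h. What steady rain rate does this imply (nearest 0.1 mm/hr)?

Each overturning extracts ε × PW = 0.40 × 28 = 11.2 mm.
Rate = ε·PW / τ = 11.2 / 1.9 h = 5.9 mm/hr.

R ≈ 5.9 mm/hr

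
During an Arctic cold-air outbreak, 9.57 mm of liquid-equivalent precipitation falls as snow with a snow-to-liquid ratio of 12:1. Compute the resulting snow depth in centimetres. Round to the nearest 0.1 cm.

snow depth ≈ 11.5 cm

Snow depth = liquid × ratio = 9.57 mm × 12 = 114.84 mm = 11.5 cm.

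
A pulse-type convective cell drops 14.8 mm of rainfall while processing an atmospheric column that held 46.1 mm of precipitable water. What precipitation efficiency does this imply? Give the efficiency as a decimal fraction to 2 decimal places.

ε ≈ 0.32

ε = rainfall / PW = 14.8 / 46.1 = 0.32.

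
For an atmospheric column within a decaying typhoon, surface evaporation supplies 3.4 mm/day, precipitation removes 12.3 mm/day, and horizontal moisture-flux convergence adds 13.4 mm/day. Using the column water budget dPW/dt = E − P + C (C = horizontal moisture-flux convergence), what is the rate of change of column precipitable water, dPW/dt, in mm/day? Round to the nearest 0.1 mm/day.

dPW/dt = E − P + C = 3.4 − 12.3 + (13.4) = 4.5 mm/day.

dPW/dt ≈ 4.5 mm/day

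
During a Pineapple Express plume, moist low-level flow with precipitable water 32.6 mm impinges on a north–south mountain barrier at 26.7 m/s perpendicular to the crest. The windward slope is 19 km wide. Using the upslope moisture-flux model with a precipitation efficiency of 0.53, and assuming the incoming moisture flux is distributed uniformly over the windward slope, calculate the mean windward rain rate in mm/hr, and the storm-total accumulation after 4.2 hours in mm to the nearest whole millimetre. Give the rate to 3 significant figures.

R ≈ 87.4 mm/hr; total ≈ 367 mm

Incoming column moisture flux per unit ridge length: F = V × PW = 26.7 × 32.6 = 870.42 mm·m/s.
Spread over the 19 km slope with efficiency ε = 0.53: R = ε·F/W = 0.53 × 870.42 / 19000 m = 2.428e-02 mm/s.
R = 2.428e-02 × 3600 = 87.4 mm/hr.
Over 4.2 h: total = 87.4 × 4.2 = 367.08 ≈ 367 mm.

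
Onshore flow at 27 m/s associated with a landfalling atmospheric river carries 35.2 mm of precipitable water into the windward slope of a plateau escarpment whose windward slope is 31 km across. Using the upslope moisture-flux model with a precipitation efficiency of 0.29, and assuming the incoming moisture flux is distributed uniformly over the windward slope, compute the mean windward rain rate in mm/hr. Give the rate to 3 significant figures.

R ≈ 32.0 mm/hr

Incoming column moisture flux per unit ridge length: F = V × PW = 27 × 35.2 = 950.4 mm·m/s.
Spread over the 31 km slope with efficiency ε = 0.29: R = ε·F/W = 0.29 × 950.4 / 31000 m = 8.891e-03 mm/s.
R = 8.891e-03 × 3600 = 32.0 mm/hr.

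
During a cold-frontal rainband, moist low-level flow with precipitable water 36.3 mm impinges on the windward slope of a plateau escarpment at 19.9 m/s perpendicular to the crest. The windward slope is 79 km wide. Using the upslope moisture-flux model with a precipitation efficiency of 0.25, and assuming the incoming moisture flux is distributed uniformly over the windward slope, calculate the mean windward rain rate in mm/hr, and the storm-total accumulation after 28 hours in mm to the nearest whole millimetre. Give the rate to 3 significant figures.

Incoming column moisture flux per unit ridge length: F = V × PW = 19.9 × 36.3 = 722.37 mm·m/s.
Spread over the 79 km slope with efficiency ε = 0.25: R = ε·F/W = 0.25 × 722.37 / 79000 m = 2.286e-03 mm/s.
R = 2.286e-03 × 3600 = 8.23 mm/hr.
Over 28 h: total = 8.23 × 28 = 230.44 ≈ 230 mm.

R ≈ 8.23 mm/hr; total ≈ 230 mm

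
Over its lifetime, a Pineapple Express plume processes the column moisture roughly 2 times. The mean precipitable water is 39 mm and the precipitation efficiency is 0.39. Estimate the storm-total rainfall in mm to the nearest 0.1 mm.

Each cycle deposits ε × PW = 0.39 × 39 = 15.21 mm.
Over 2 cycles: 2 × 15.21 = 30.4 mm.

rainfall ≈ 30.4 mm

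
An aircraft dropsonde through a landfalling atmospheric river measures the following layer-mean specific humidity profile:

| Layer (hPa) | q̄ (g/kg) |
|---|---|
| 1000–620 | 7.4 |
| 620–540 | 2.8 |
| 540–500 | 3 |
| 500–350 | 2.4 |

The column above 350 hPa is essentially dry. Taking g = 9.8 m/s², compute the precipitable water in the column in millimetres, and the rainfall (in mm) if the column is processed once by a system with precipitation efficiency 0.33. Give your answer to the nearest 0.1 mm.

PW ≈ 35.9 mm; rainfall ≈ 11.8 mm

Precipitable water is the column-integrated vapour mass per unit area: PW = (1/g) Σ q̄ Δp, with q in kg/kg and Δp in Pa (1 kg/m² of water = 1 mm).
Layer 1000–620 hPa: Δp = 380 hPa = 38000 Pa, q̄ = 0.0074 kg/kg → 0.0074 × 38000 / 9.8 = 28.69 mm
Layer 620–540 hPa: Δp = 80 hPa = 8000 Pa, q̄ = 0.0028 kg/kg → 0.0028 × 8000 / 9.8 = 2.29 mm
Layer 540–500 hPa: Δp = 40 hPa = 4000 Pa, q̄ = 0.003 kg/kg → 0.003 × 4000 / 9.8 = 1.22 mm
Layer 500–350 hPa: Δp = 150 hPa = 15000 Pa, q̄ = 0.0024 kg/kg → 0.0024 × 15000 / 9.8 = 3.67 mm
PW = 28.69 + 2.29 + 1.22 + 3.67 = 35.87 ≈ 35.9 mm.
Rainfall = ε × PW = 0.33 × 35.9 = 11.8 mm.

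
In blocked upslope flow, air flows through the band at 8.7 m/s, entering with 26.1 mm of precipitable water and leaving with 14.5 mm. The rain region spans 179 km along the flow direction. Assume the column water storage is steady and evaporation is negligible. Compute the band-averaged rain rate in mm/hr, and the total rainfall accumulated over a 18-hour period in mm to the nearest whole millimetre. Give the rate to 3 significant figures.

Column moisture flux per unit crosswind length is F = V × PW.
Inflow: F_in = 8.7 × 26.1 = 227.07 mm·m/s
Outflow: F_out = 8.7 × 14.5 = 126.15 mm·m/s
Steady-state rate R = (F_in − F_out)/L = (227.07 − 126.15) / 179000 m = 5.638e-04 mm/s.
R = 5.638e-04 × 3600 = 2.03 mm/hr.
Over 18 h: total = 2.03 × 18 = 36.54 ≈ 37 mm.

R ≈ 2.03 mm/hr; total ≈ 37 mm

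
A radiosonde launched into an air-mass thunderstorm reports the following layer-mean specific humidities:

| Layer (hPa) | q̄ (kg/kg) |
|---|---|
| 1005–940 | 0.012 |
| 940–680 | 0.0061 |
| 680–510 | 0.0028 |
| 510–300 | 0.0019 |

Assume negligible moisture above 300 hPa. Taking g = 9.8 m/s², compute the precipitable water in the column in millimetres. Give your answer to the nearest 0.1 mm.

Precipitable water is the column-integrated vapour mass per unit area: PW = (1/g) Σ q̄ Δp, with q in kg/kg and Δp in Pa (1 kg/m² of water = 1 mm).
Layer 1005–940 hPa: Δp = 65 hPa = 6500 Pa, q̄ = 0.012 kg/kg → 0.012 × 6500 / 9.8 = 7.96 mm
Layer 940–680 hPa: Δp = 260 hPa = 26000 Pa, q̄ = 0.0061 kg/kg → 0.0061 × 26000 / 9.8 = 16.18 mm
Layer 680–510 hPa: Δp = 170 hPa = 17000 Pa, q̄ = 0.0028 kg/kg → 0.0028 × 17000 / 9.8 = 4.86 mm
Layer 510–300 hPa: Δp = 210 hPa = 21000 Pa, q̄ = 0.0019 kg/kg → 0.0019 × 21000 / 9.8 = 4.07 mm
PW = 7.96 + 16.18 + 4.86 + 4.07 = 33.07 ≈ 33.1 mm.

PW ≈ 33.1 mm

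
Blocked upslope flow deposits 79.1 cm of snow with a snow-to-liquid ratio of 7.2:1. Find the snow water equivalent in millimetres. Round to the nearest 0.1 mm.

SWE = snow depth / ratio = 79.1 cm / 7.2 = 10.986 cm = 109.9 mm.

SWE ≈ 109.9 mm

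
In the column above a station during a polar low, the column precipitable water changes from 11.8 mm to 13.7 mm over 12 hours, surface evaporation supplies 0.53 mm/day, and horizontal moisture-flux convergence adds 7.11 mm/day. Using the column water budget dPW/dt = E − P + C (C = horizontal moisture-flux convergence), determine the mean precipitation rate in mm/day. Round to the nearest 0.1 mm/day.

P ≈ 3.8 mm/day

dPW/dt = (13.7 − 11.8) mm / (12/24 day) = +3.800 mm/day.
P = E + C − dPW/dt = 0.53 + (7.11) − (+3.800) = 3.8 mm/day.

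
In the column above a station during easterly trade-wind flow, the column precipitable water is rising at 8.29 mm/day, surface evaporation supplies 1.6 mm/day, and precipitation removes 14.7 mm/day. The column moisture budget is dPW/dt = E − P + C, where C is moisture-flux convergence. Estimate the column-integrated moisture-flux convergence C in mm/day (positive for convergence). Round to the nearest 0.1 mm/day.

C ≈ 21.4 mm/day

dPW/dt = +8.29 mm/day.
C = dPW/dt − E + P = (+8.29) − 1.6 + 14.7 = 21.4 mm/day.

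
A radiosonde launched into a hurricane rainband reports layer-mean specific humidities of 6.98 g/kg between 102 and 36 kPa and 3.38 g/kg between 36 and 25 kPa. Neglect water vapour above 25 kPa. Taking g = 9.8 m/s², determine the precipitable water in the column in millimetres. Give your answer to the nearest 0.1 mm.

Precipitable water is the column-integrated vapour mass per unit area: PW = (1/g) Σ q̄ Δp, with q in kg/kg and Δp in Pa (1 kg/m² of water = 1 mm).
Layer 102–36 kPa: Δp = 660 hPa = 66000 Pa, q̄ = 0.00698 kg/kg → 0.00698 × 66000 / 9.8 = 47.01 mm
Layer 36–25 kPa: Δp = 110 hPa = 11000 Pa, q̄ = 0.00338 kg/kg → 0.00338 × 11000 / 9.8 = 3.79 mm
PW = 47.01 + 3.79 = 50.80 ≈ 50.8 mm.

PW ≈ 50.8 mm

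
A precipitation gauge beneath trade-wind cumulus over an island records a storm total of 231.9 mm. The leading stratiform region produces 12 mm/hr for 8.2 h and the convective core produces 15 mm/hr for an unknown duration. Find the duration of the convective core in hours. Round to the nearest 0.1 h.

Known phases: 12 × 8.2 = 98.4 mm.
Remaining depth = 231.9 − 98.4 = 133.5 mm.
Duration = 133.5 / 15 = 8.9 h.

duration ≈ 8.9 h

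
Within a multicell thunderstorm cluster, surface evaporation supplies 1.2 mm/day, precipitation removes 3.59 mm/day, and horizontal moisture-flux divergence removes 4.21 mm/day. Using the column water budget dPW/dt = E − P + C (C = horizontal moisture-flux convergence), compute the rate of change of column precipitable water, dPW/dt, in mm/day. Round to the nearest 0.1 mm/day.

dPW/dt ≈ -6.6 mm/day

dPW/dt = E − P + C = 1.2 − 3.59 + (-4.21) = -6.6 mm/day.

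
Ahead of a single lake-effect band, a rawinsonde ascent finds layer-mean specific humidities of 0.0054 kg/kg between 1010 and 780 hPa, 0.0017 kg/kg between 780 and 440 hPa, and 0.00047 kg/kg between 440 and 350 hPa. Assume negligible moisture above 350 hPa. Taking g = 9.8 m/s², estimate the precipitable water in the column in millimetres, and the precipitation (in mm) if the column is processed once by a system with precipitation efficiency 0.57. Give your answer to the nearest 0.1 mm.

Precipitable water is the column-integrated vapour mass per unit area: PW = (1/g) Σ q̄ Δp, with q in kg/kg and Δp in Pa (1 kg/m² of water = 1 mm).
Layer 1010–780 hPa: Δp = 230 hPa = 23000 Pa, q̄ = 0.0054 kg/kg → 0.0054 × 23000 / 9.8 = 12.67 mm
Layer 780–440 hPa: Δp = 340 hPa = 34000 Pa, q̄ = 0.0017 kg/kg → 0.0017 × 34000 / 9.8 = 5.90 mm
Layer 440–350 hPa: Δp = 90 hPa = 9000 Pa, q̄ = 0.00047 kg/kg → 0.00047 × 9000 / 9.8 = 0.43 mm
PW = 12.67 + 5.90 + 0.43 = 19.00 ≈ 19.0 mm.
Precipitation = ε × PW = 0.57 × 19.0 = 10.8 mm.

PW ≈ 19.0 mm; precipitation ≈ 10.8 mm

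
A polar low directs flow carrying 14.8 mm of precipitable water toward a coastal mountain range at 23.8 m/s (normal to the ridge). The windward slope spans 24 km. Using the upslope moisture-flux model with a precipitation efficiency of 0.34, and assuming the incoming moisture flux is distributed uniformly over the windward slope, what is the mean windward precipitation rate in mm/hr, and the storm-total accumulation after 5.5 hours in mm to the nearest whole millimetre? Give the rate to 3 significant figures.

R ≈ 18.0 mm/hr; total ≈ 99 mm

Incoming column moisture flux per unit ridge length: F = V × PW = 23.8 × 14.8 = 352.24 mm·m/s.
Spread over the 24 km slope with efficiency ε = 0.34: R = ε·F/W = 0.34 × 352.24 / 24000 m = 4.990e-03 mm/s.
R = 4.990e-03 × 3600 = 18.0 mm/hr.
Over 5.5 h: total = 18.0 × 5.5 = 99 mm.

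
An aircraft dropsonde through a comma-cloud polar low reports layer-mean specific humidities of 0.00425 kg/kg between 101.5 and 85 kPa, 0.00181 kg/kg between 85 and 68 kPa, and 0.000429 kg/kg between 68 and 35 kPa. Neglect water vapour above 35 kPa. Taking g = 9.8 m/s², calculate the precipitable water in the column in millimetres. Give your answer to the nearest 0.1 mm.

Precipitable water is the column-integrated vapour mass per unit area: PW = (1/g) Σ q̄ Δp, with q in kg/kg and Δp in Pa (1 kg/m² of water = 1 mm).
Layer 101.5–85 kPa: Δp = 165 hPa = 16500 Pa, q̄ = 0.00425 kg/kg → 0.00425 × 16500 / 9.8 = 7.16 mm
Layer 85–68 kPa: Δp = 170 hPa = 17000 Pa, q̄ = 0.00181 kg/kg → 0.00181 × 17000 / 9.8 = 3.14 mm
Layer 68–35 kPa: Δp = 330 hPa = 33000 Pa, q̄ = 0.000429 kg/kg → 0.000429 × 33000 / 9.8 = 1.44 mm
PW = 7.16 + 3.14 + 1.44 = 11.74 ≈ 11.7 mm.

PW ≈ 11.7 mm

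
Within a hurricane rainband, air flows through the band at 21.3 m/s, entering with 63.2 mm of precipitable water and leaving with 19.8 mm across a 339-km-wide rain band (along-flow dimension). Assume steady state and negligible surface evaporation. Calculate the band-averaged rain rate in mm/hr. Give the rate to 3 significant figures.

R ≈ 9.82 mm/hr

Column moisture flux per unit crosswind length is F = V × PW.
Inflow: F_in = 21.3 × 63.2 = 1346.16 mm·m/s
Outflow: F_out = 21.3 × 19.8 = 421.74 mm·m/s
Steady-state rate R = (F_in − F_out)/L = (1346.16 − 421.74) / 339000 m = 2.727e-03 mm/s.
R = 2.727e-03 × 3600 = 9.82 mm/hr.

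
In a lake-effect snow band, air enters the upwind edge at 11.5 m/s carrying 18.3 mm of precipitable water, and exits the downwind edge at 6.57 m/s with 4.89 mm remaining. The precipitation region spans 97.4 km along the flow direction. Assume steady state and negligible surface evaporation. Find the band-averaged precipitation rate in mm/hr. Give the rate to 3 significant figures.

Column moisture flux per unit crosswind length is F = V × PW.
Inflow: F_in = 11.5 × 18.3 = 210.45 mm·m/s
Outflow: F_out = 6.57 × 4.89 = 32.1273 mm·m/s
Steady-state rate R = (F_in − F_out)/L = (210.45 − 32.1273) / 97400 m = 1.831e-03 mm/s.
R = 1.831e-03 × 3600 = 6.59 mm/hr.

R ≈ 6.59 mm/hr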